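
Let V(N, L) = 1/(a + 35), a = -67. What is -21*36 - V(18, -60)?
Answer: -24191/32 ≈ -755.97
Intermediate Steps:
V(N, L) = -1/32 (V(N, L) = 1/(-67 + 35) = 1/(-32) = -1/32)
-21*36 - V(18, -60) = -21*36 - 1*(-1/32) = -756 + 1/32 = -24191/32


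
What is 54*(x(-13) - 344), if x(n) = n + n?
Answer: -19980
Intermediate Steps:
x(n) = 2*n
54*(x(-13) - 344) = 54*(2*(-13) - 344) = 54*(-26 - 344) = 54*(-370) = -19980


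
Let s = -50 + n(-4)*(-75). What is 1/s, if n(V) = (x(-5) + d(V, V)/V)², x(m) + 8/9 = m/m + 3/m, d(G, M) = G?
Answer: -27/1879 ≈ -0.014369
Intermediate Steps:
x(m) = ⅑ + 3/m (x(m) = -8/9 + (m/m + 3/m) = -8/9 + (1 + 3/m) = ⅑ + 3/m)
n(V) = 529/2025 (n(V) = ((⅑)*(27 - 5)/(-5) + V/V)² = ((⅑)*(-⅕)*22 + 1)² = (-22/45 + 1)² = (23/45)² = 529/2025)
s = -1879/27 (s = -50 + (529/2025)*(-75) = -50 - 529/27 = -1879/27 ≈ -69.593)
1/s = 1/(-1879/27) = -27/1879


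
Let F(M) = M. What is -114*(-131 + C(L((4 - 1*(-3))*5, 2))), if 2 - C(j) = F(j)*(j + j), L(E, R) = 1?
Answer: 14934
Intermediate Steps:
C(j) = 2 - 2*j² (C(j) = 2 - j*(j + j) = 2 - j*2*j = 2 - 2*j²)
-114*(-131 + C(L((4 - 1*(-3))*5, 2))) = -114*(-131 + (2 - 2*1²)) = -114*(-131 + (2 - 2*1)) = -114*(-131 + (2 - 2)) = -114*(-131 + 0) = -114*(-131) = 14934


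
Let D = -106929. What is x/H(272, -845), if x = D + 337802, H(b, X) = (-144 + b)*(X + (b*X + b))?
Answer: -230873/29492864 ≈ -0.0078281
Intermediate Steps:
H(b, X) = (-144 + b)*(X + b + X*b) (H(b, X) = (-144 + b)*(X + (X*b + b)) = (-144 + b)*(X + (b + X*b)) = (-144 + b)*(X + b + X*b))
x = 230873 (x = -106929 + 337802 = 230873)
x/H(272, -845) = 230873/(272² - 144*(-845) - 144*272 - 845*272² - 143*(-845)*272) = 230873/(73984 + 121680 - 39168 - 845*73984 + 32867120) = 230873/(73984 + 121680 - 39168 - 62516480 + 32867120) = 230873/(-29492864) = 230873*(-1/29492864) = -230873/29492864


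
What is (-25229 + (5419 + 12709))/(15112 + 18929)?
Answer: -2367/11347 ≈ -0.20860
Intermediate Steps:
(-25229 + (5419 + 12709))/(15112 + 18929) = (-25229 + 18128)/34041 = -7101*1/34041 = -2367/11347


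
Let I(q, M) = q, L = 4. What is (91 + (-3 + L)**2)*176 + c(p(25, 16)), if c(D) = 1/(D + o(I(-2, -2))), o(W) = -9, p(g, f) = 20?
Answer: 178113/11 ≈ 16192.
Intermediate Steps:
c(D) = 1/(-9 + D) (c(D) = 1/(D - 9) = 1/(-9 + D))
(91 + (-3 + L)**2)*176 + c(p(25, 16)) = (91 + (-3 + 4)**2)*176 + 1/(-9 + 20) = (91 + 1**2)*176 + 1/11 = (91 + 1)*176 + 1/11 = 92*176 + 1/11 = 16192 + 1/11 = 178113/11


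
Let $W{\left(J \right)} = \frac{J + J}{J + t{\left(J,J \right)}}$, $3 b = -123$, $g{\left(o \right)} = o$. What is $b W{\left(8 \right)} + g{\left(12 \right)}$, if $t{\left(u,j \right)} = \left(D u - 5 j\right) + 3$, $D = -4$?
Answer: $\frac{1388}{61} \approx 22.754$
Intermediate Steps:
$t{\left(u,j \right)} = 3 - 5 j - 4 u$ ($t{\left(u,j \right)} = \left(- 4 u - 5 j\right) + 3 = \left(- 5 j - 4 u\right) + 3 = 3 - 5 j - 4 u$)
$b = -41$ ($b = \frac{1}{3} \left(-123\right) = -41$)
$W{\left(J \right)} = \frac{2 J}{3 - 8 J}$ ($W{\left(J \right)} = \frac{J + J}{J - \left(-3 + 9 J\right)} = \frac{2 J}{J - \left(-3 + 9 J\right)} = \frac{2 J}{3 - 8 J}$)
$b W{\left(8 \right)} + g{\left(12 \right)} = - 41 \left(\left(-2\right) 8 \frac{1}{-3 + 8 \cdot 8}\right) + 12 = - 41 \left(\left(-2\right) 8 \frac{1}{-3 + 64}\right) + 12 = - 41 \left(\left(-2\right) 8 \cdot \frac{1}{61}\right) + 12 = \left(-41\right) \left(- \frac{16}{61}\right) + 12 = \frac{656}{61} + 12 = \frac{1388}{61}$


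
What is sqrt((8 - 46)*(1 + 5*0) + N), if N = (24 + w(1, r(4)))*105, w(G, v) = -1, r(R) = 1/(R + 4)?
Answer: sqrt(2377) ≈ 48.755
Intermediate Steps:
r(R) = 1/(4 + R)
N = 2415 (N = (24 - 1)*105 = 23*105 = 2415)
sqrt((8 - 46)*(1 + 5*0) + N) = sqrt((8 - 46)*(1 + 5*0) + 2415) = sqrt(-38*(1 + 0) + 2415) = sqrt(-38*1 + 2415) = sqrt(-38 + 2415) = sqrt(2377)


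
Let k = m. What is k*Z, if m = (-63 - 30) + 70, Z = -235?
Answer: 5405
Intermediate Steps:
m = -23 (m = -93 + 70 = -23)
k = -23
k*Z = -23*(-235) = 5405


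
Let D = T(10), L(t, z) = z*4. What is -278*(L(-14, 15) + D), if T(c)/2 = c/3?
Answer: -55600/3 ≈ -18533.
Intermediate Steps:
T(c) = 2*c/3 (T(c) = 2*(c/3) = 2*c/3)
L(t, z) = 4*z
D = 20/3 (D = (⅔)*10 = 20/3 ≈ 6.6667)
-278*(L(-14, 15) + D) = -278*(4*15 + 20/3) = -278*(60 + 20/3) = -278*200/3 = -55600/3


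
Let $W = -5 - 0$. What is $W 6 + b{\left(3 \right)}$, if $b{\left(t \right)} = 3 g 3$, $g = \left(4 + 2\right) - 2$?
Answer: $6$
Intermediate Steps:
$g = 4$ ($g = 6 - 2 = 4$)
$b{\left(t \right)} = 36$ ($b{\left(t \right)} = 3 \cdot 4 \cdot 3 = 12 \cdot 3 = 36$)
$W = -5$ ($W = -5 + 0 = -5$)
$W 6 + b{\left(3 \right)} = \left(-5\right) 6 + 36 = -30 + 36 = 6$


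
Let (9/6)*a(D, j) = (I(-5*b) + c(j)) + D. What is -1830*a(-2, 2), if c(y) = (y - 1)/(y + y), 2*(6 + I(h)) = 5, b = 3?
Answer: 6405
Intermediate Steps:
I(h) = -7/2 (I(h) = -6 + (½)*5 = -6 + 5/2 = -7/2)
c(y) = (-1 + y)/(2*y) (c(y) = (-1 + y)/((2*y)) = (-1 + y)*(1/(2*y)) = (-1 + y)/(2*y))
a(D, j) = -7/3 + 2*D/3 + (-1 + j)/(3*j) (a(D, j) = 2*((-7/2 + (-1 + j)/(2*j)) + D)/3 = 2*(-7/2 + D + (-1 + j)/(2*j))/3 = -7/3 + 2*D/3 + (-1 + j)/(3*j))
-1830*a(-2, 2) = -1830*(-2 - ⅓/2 + (⅔)*(-2)) = -1830*(-2 - ⅓*½ - 4/3) = -1830*(-2 - ⅙ - 4/3) = -1830*(-7/2) = 6405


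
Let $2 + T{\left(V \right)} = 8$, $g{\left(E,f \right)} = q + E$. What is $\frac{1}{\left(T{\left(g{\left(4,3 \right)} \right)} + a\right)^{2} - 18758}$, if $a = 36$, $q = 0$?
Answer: $- \frac{1}{16994} \approx -5.8844 \cdot 10^{-5}$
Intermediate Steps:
$g{\left(E,f \right)} = E$ ($g{\left(E,f \right)} = 0 + E = E$)
$T{\left(V \right)} = 6$ ($T{\left(V \right)} = -2 + 8 = 6$)
$\frac{1}{\left(T{\left(g{\left(4,3 \right)} \right)} + a\right)^{2} - 18758} = \frac{1}{\left(6 + 36\right)^{2} - 18758} = \frac{1}{42^{2} - 18758} = \frac{1}{1764 - 18758} = \frac{1}{-16994} = - \frac{1}{16994}$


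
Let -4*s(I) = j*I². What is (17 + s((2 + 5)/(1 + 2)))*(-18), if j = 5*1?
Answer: -367/2 ≈ -183.50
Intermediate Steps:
j = 5
s(I) = -5*I²/4
(17 + s((2 + 5)/(1 + 2)))*(-18) = (17 - 5*(2 + 5)²/(1 + 2)²/4)*(-18) = (17 - 5*(7/3)²/4)*(-18) = (17 - 5/4*49/9)*(-18) = (17 - 245/36)*(-18) = (367/36)*(-18) = -367/2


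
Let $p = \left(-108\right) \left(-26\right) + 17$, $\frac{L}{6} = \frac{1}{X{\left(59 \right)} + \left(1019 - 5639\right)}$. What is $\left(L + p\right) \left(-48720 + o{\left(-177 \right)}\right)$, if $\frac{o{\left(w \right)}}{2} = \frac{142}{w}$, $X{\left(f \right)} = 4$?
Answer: $- \frac{14056879245307}{102129} \approx -1.3764 \cdot 10^{8}$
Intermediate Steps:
$L = - \frac{3}{2308}$ ($L = \frac{6}{4 + \left(1019 - 5639\right)} = \frac{6}{4 - 4620} = \frac{6}{-4616} = 6 \left(- \frac{1}{4616}\right) = - \frac{3}{2308} \approx -0.0012998$)
$o{\left(w \right)} = \frac{284}{w}$ ($o{\left(w \right)} = 2 \frac{142}{w} = \frac{284}{w}$)
$p = 2825$ ($p = 2808 + 17 = 2825$)
$\left(L + p\right) \left(-48720 + o{\left(-177 \right)}\right) = \left(- \frac{3}{2308} + 2825\right) \left(-48720 + \frac{284}{-177}\right) = \frac{6520097 \left(-48720 + 284 \left(- \frac{1}{177}\right)\right)}{2308} = \frac{6520097 \left(-48720 - \frac{284}{177}\right)}{2308} = \frac{6520097}{2308} \left(- \frac{8623724}{177}\right) = - \frac{14056879245307}{102129}$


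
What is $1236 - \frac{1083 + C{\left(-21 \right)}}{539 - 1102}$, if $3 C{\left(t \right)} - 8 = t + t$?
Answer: $\frac{2090819}{1689} \approx 1237.9$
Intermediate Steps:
$C{\left(t \right)} = \frac{8}{3} + \frac{2 t}{3}$ ($C{\left(t \right)} = \frac{8}{3} + \frac{t + t}{3} = \frac{8}{3} + \frac{2 t}{3}$)
$1236 - \frac{1083 + C{\left(-21 \right)}}{539 - 1102} = 1236 - \frac{1083 + \left(\frac{8}{3} + \frac{2}{3} \left(-21\right)\right)}{539 - 1102} = 1236 - \frac{1083 + \left(\frac{8}{3} - 14\right)}{-563} = 1236 - \left(1083 - \frac{34}{3}\right) \left(- \frac{1}{563}\right) = 1236 - \frac{3215}{3} \left(- \frac{1}{563}\right) = 1236 - - \frac{3215}{1689} = 1236 + \frac{3215}{1689} = \frac{2090819}{1689}$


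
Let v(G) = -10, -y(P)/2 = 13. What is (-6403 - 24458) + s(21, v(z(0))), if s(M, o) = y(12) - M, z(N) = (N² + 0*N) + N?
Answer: -30908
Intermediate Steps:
y(P) = -26 (y(P) = -2*13 = -26)
z(N) = N + N² (z(N) = (N² + 0) + N = N² + N = N + N²)
s(M, o) = -26 - M
(-6403 - 24458) + s(21, v(z(0))) = (-6403 - 24458) + (-26 - 1*21) = -30861 + (-26 - 21) = -30861 - 47 = -30908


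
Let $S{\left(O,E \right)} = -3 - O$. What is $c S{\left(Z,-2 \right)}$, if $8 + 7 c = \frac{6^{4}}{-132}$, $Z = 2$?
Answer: $\frac{140}{11} \approx 12.727$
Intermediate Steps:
$c = - \frac{28}{11}$ ($c = - \frac{8}{7} + \frac{6^{4} \frac{1}{-132}}{7} = - \frac{8}{7} + \frac{1296 \left(- \frac{1}{132}\right)}{7} = - \frac{8}{7} + \frac{1}{7} \left(- \frac{108}{11}\right) = - \frac{8}{7} - \frac{108}{77} = - \frac{28}{11} \approx -2.5455$)
$c S{\left(Z,-2 \right)} = - \frac{28 \left(-3 - 2\right)}{11} = \left(- \frac{28}{11}\right) \left(-5\right) = \frac{140}{11}$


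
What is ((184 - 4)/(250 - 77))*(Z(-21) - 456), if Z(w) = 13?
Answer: -79740/173 ≈ -460.92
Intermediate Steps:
((184 - 4)/(250 - 77))*(Z(-21) - 456) = ((184 - 4)/(250 - 77))*(13 - 456) = (180/173)*(-443) = -79740/173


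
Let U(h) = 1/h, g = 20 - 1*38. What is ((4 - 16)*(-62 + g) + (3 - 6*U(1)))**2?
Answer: 915849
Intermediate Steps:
g = -18 (g = 20 - 38 = -18)
U(h) = 1/h
((4 - 16)*(-62 + g) + (3 - 6*U(1)))**2 = ((4 - 16)*(-62 - 18) + (3 - 6/1))**2 = (-12*(-80) + (3 - 6*1))**2 = (960 + (3 - 6))**2 = (960 - 3)**2 = 957**2 = 915849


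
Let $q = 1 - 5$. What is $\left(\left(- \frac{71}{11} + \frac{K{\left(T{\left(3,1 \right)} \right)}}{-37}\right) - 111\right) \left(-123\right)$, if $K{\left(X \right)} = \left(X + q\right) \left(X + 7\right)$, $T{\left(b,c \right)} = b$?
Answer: $\frac{5866362}{407} \approx 14414.0$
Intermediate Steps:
$q = -4$
$K{\left(X \right)} = \left(-4 + X\right) \left(7 + X\right)$ ($K{\left(X \right)} = \left(X - 4\right) \left(X + 7\right) = \left(-4 + X\right) \left(7 + X\right)$)
$\left(\left(- \frac{71}{11} + \frac{K{\left(T{\left(3,1 \right)} \right)}}{-37}\right) - 111\right) \left(-123\right) = \left(\left(- \frac{71}{11} + \frac{-28 + 3^{2} + 3 \cdot 3}{-37}\right) - 111\right) \left(-123\right) = \left(\left(\left(-71\right) \frac{1}{11} + \left(-28 + 9 + 9\right) \left(- \frac{1}{37}\right)\right) - 111\right) \left(-123\right) = \left(\left(- \frac{71}{11} - - \frac{10}{37}\right) - 111\right) \left(-123\right) = \left(\left(- \frac{71}{11} + \frac{10}{37}\right) - 111\right) \left(-123\right) = \left(- \frac{2517}{407} - 111\right) \left(-123\right) = \left(- \frac{47694}{407}\right) \left(-123\right) = \frac{5866362}{407}$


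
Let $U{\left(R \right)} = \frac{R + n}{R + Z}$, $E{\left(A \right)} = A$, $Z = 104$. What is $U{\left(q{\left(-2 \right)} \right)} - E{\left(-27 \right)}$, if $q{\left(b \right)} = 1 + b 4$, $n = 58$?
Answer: $\frac{2670}{97} \approx 27.526$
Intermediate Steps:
$q{\left(b \right)} = 1 + 4 b$
$U{\left(R \right)} = \frac{58 + R}{104 + R}$ ($U{\left(R \right)} = \frac{R + 58}{R + 104} = \frac{58 + R}{104 + R}$)
$U{\left(q{\left(-2 \right)} \right)} - E{\left(-27 \right)} = \frac{58 + \left(1 + 4 \left(-2\right)\right)}{104 + \left(1 + 4 \left(-2\right)\right)} - -27 = \frac{58 + \left(1 - 8\right)}{104 + \left(1 - 8\right)} + 27 = \frac{58 - 7}{104 - 7} + 27 = \frac{1}{97} \cdot 51 + 27 = \frac{51}{97} + 27 = \frac{2670}{97}$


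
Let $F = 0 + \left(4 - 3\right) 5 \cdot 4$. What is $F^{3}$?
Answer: $8000$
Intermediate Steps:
$F = 20$ ($F = 0 + 1 \cdot 20 = 0 + 20 = 20$)
$F^{3} = 20^{3} = 8000$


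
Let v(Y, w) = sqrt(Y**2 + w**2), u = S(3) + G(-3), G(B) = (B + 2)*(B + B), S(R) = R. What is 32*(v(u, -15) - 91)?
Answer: -2912 + 96*sqrt(34) ≈ -2352.2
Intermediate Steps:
G(B) = 2*B*(2 + B) (G(B) = (2 + B)*(2*B) = 2*B*(2 + B))
u = 9 (u = 3 + 2*(-3)*(2 - 3) = 3 + 2*(-3)*(-1) = 3 + 6 = 9)
32*(v(u, -15) - 91) = 32*(sqrt(9**2 + (-15)**2) - 91) = 32*(sqrt(81 + 225) - 91) = 32*(sqrt(306) - 91) = 32*(3*sqrt(34) - 91) = 32*(-91 + 3*sqrt(34)) = -2912 + 96*sqrt(34)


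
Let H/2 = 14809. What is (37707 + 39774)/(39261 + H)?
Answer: 77481/68879 ≈ 1.1249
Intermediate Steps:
H = 29618 (H = 2*14809 = 29618)
(37707 + 39774)/(39261 + H) = (37707 + 39774)/(39261 + 29618) = 77481/68879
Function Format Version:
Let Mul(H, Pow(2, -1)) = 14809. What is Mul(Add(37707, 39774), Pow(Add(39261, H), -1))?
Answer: Rational(77481, 68879) ≈ 1.1249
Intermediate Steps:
H = 29618 (H = Mul(2, 14809) = 29618)
Mul(Add(37707, 39774), Pow(Add(39261, H), -1)) = Mul(Add(37707, 39774), Pow(Add(39261, 29618), -1)) = Mul(77481, Pow(68879, -1)) = Mul(77481, Rational(1, 68879)) = Rational(77481, 68879)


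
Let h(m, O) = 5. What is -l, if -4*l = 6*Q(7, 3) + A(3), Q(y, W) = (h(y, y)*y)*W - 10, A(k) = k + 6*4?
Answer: 597/4 ≈ 149.25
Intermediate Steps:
A(k) = 24 + k (A(k) = k + 24 = 24 + k)
Q(y, W) = -10 + 5*W*y (Q(y, W) = (5*y)*W - 10 = 5*W*y - 10 = -10 + 5*W*y)
l = -597/4 (l = -(6*(-10 + 5*3*7) + (24 + 3))/4 = -(6*(-10 + 105) + 27)/4 = -(6*95 + 27)/4 = -(570 + 27)/4 = -¼*597 = -597/4 ≈ -149.25)
-l = -1*(-597/4) = 597/4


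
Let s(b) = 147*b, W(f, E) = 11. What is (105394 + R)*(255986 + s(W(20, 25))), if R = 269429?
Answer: 96555529269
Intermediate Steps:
(105394 + R)*(255986 + s(W(20, 25))) = (105394 + 269429)*(255986 + 147*11) = 374823*(255986 + 1617) = 374823*257603 = 96555529269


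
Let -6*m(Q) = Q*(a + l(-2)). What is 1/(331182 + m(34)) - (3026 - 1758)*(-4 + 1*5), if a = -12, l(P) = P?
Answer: -1260118109/993784 ≈ -1268.0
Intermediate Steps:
m(Q) = 7*Q/3 (m(Q) = -Q*(-12 - 2)/6 = -Q*(-14)/6 = -(-7)*Q/3 = 7*Q/3)
1/(331182 + m(34)) - (3026 - 1758)*(-4 + 1*5) = 1/(331182 + (7/3)*34) - (3026 - 1758)*(-4 + 1*5) = 1/(331182 + 238/3) - 1268*(-4 + 5) = 1/(993784/3) - 1268 = 3/993784 - 1*1268 = 3/993784 - 1268 = -1260118109/993784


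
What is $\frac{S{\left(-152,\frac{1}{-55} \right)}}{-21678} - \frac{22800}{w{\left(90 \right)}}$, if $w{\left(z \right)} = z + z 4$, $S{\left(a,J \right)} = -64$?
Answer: $- \frac{183048}{3613} \approx -50.664$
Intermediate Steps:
$w{\left(z \right)} = 5 z$ ($w{\left(z \right)} = z + 4 z = 5 z$)
$\frac{S{\left(-152,\frac{1}{-55} \right)}}{-21678} - \frac{22800}{w{\left(90 \right)}} = - \frac{64}{-21678} - \frac{22800}{5 \cdot 90} = \left(-64\right) \left(- \frac{1}{21678}\right) - \frac{22800}{450} = \frac{32}{10839} - \frac{152}{3} = - \frac{183048}{3613}$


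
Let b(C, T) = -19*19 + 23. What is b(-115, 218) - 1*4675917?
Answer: -4676255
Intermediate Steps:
b(C, T) = -338 (b(C, T) = -361 + 23 = -338)
b(-115, 218) - 1*4675917 = -338 - 1*4675917 = -338 - 4675917 = -4676255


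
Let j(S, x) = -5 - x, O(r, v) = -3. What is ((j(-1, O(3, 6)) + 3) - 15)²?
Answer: 196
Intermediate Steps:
((j(-1, O(3, 6)) + 3) - 15)² = (((-5 - 1*(-3)) + 3) - 15)² = (((-5 + 3) + 3) - 15)² = ((-2 + 3) - 15)² = (1 - 15)² = (-14)² = 196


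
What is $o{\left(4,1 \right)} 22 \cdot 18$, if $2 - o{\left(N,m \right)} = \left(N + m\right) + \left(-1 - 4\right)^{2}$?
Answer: $-11088$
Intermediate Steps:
$o{\left(N,m \right)} = -23 - N - m$ ($o{\left(N,m \right)} = 2 - \left(\left(N + m\right) + \left(-1 - 4\right)^{2}\right) = 2 - \left(\left(N + m\right) + \left(-5\right)^{2}\right) = 2 - \left(\left(N + m\right) + 25\right) = 2 - \left(25 + N + m\right) = -23 - N - m$)
$o{\left(4,1 \right)} 22 \cdot 18 = \left(-23 - 4 - 1\right) 22 \cdot 18 = \left(-28\right) 22 \cdot 18 = \left(-616\right) 18 = -11088$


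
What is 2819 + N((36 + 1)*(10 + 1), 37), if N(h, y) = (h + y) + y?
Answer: 3300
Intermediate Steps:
N(h, y) = h + 2*y
2819 + N((36 + 1)*(10 + 1), 37) = 2819 + ((36 + 1)*(10 + 1) + 2*37) = 2819 + (37*11 + 74) = 2819 + (407 + 74) = 2819 + 481 = 3300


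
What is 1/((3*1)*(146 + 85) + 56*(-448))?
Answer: -1/24395 ≈ -4.0992e-5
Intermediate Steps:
1/((3*1)*(146 + 85) + 56*(-448)) = 1/(3*231 - 25088) = 1/(693 - 25088) = 1/(-24395) = -1/24395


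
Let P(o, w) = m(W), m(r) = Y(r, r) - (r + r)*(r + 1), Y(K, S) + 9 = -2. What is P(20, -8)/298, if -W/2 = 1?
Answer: -15/298 ≈ -0.050336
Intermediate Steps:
Y(K, S) = -11 (Y(K, S) = -9 - 2 = -11)
W = -2 (W = -2*1 = -2)
m(r) = -11 - 2*r*(1 + r) (m(r) = -11 - (r + r)*(r + 1) = -11 - 2*r*(1 + r))
P(o, w) = -15 (P(o, w) = -11 - 2*(-2) - 2*(-2)**2 = -11 + 4 - 2*4 = -11 + 4 - 8 = -15)
P(20, -8)/298 = -15/298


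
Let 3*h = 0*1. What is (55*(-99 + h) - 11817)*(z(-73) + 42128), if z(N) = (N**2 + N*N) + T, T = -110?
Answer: -909293112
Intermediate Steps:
h = 0 (h = (0*1)/3 = (1/3)*0 = 0)
z(N) = -110 + 2*N**2 (z(N) = (N**2 + N*N) - 110 = (N**2 + N**2) - 110 = 2*N**2 - 110 = -110 + 2*N**2)
(55*(-99 + h) - 11817)*(z(-73) + 42128) = (55*(-99 + 0) - 11817)*((-110 + 2*(-73)**2) + 42128) = (55*(-99) - 11817)*((-110 + 2*5329) + 42128) = (-5445 - 11817)*((-110 + 10658) + 42128) = -17262*(10548 + 42128) = -17262*52676 = -909293112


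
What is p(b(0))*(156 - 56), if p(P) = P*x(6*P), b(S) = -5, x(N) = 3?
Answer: -1500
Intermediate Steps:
p(P) = 3*P (p(P) = P*3 = 3*P)
p(b(0))*(156 - 56) = (3*(-5))*(156 - 56) = -15*100 = -1500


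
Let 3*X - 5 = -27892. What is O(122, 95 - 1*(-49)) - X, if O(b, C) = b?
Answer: 28253/3 ≈ 9417.7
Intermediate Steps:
X = -27887/3 (X = 5/3 + (1/3)*(-27892) = 5/3 - 27892/3 = -27887/3 ≈ -9295.7)
O(122, 95 - 1*(-49)) - X = 122 - 1*(-27887/3) = 122 + 27887/3 = 28253/3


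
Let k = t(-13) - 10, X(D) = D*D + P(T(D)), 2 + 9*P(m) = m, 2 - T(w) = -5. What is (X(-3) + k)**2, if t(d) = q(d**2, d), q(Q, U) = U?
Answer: 14641/81 ≈ 180.75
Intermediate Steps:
T(w) = 7 (T(w) = 2 - 1*(-5) = 2 + 5 = 7)
t(d) = d
P(m) = -2/9 + m/9
X(D) = 5/9 + D**2 (X(D) = D*D + (-2/9 + (1/9)*7) = D**2 + (-2/9 + 7/9) = D**2 + 5/9 = 5/9 + D**2)
k = -23 (k = -13 - 10 = -23)
(X(-3) + k)**2 = ((5/9 + (-3)**2) - 23)**2 = ((5/9 + 9) - 23)**2 = (86/9 - 23)**2 = (-121/9)**2 = 14641/81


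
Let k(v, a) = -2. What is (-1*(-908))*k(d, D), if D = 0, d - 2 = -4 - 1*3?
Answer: -1816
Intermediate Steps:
d = -5 (d = 2 + (-4 - 1*3) = 2 + (-4 - 3) = 2 - 7 = -5)
(-1*(-908))*k(d, D) = -1*(-908)*(-2) = 908*(-2) = -1816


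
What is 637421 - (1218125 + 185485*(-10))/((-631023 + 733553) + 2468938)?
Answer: 1639108340753/2571468 ≈ 6.3742e+5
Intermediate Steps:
637421 - (1218125 + 185485*(-10))/((-631023 + 733553) + 2468938) = 637421 - (1218125 - 1854850)/(102530 + 2468938) = 637421 - (-636725)/2571468 = 637421 - 1*(-636725/2571468) = 637421 + 636725/2571468 = 1639108340753/2571468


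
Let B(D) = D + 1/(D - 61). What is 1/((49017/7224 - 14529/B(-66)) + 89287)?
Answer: 20186264/1806951124269 ≈ 1.1171e-5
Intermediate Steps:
B(D) = D + 1/(-61 + D)
1/((49017/7224 - 14529/B(-66)) + 89287) = 1/((49017/7224 - 14529*(-61 - 66)/(1 + (-66)² - 61*(-66))) + 89287) = 1/((49017*(1/7224) - 14529*(-127/(1 + 4356 + 4026))) + 89287) = 1/((16339/2408 - 14529/((-1/127*8383))) + 89287) = 1/((16339/2408 - 14529/(-8383/127)) + 89287) = 1/((16339/2408 - 14529*(-127/8383)) + 89287) = 1/((16339/2408 + 1845183/8383) + 89287) = 1/(4580170501/20186264 + 89287) = 1/(1806951124269/20186264) = 20186264/1806951124269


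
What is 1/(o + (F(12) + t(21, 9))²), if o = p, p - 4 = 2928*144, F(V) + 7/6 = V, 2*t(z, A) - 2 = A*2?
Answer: 36/15194521 ≈ 2.3693e-6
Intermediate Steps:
t(z, A) = 1 + A (t(z, A) = 1 + (A*2)/2 = 1 + (2*A)/2 = 1 + A)
F(V) = -7/6 + V
p = 421636 (p = 4 + 2928*144 = 4 + 421632 = 421636)
o = 421636
1/(o + (F(12) + t(21, 9))²) = 1/(421636 + ((-7/6 + 12) + (1 + 9))²) = 1/(421636 + (65/6 + 10)²) = 1/(421636 + (125/6)²) = 1/(421636 + 15625/36) = 1/(15194521/36) = 36/15194521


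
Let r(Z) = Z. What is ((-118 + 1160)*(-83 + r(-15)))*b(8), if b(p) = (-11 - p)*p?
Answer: 15521632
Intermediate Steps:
b(p) = p*(-11 - p)
((-118 + 1160)*(-83 + r(-15)))*b(8) = ((-118 + 1160)*(-83 - 15))*(-1*8*(11 + 8)) = (1042*(-98))*(-1*8*19) = -102116*(-152) = 15521632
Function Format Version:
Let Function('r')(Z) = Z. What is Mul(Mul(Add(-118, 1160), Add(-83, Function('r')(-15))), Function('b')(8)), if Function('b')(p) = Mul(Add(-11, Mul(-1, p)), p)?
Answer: 15521632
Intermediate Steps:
Function('b')(p) = Mul(p, Add(-11, Mul(-1, p)))
Mul(Mul(Add(-118, 1160), Add(-83, Function('r')(-15))), Function('b')(8)) = Mul(Mul(Add(-118, 1160), Add(-83, -15)), Mul(-1, 8, Add(11, 8))) = Mul(Mul(1042, -98), Mul(-1, 8, 19)) = Mul(-102116, -152) = 15521632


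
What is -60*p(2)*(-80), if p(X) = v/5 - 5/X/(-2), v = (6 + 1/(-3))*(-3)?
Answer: -10320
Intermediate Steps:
v = -17 (v = (6 - ⅓)*(-3) = (17/3)*(-3) = -17)
p(X) = -17/5 + 5/(2*X) (p(X) = -17/5 - 5/X/(-2) = -17*⅕ - 5/X*(-½) = -17/5 + 5/(2*X))
-60*p(2)*(-80) = -6*(25 - 34*2)/2*(-80) = -6*(25 - 68)/2*(-80) = -6*(-43)/2*(-80) = -60*(-43/20)*(-80) = 129*(-80) = -10320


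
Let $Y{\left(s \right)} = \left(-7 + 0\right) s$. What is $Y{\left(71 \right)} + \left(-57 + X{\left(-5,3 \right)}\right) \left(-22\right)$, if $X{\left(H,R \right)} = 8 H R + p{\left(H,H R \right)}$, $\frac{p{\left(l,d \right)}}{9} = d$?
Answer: $6367$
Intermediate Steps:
$p{\left(l,d \right)} = 9 d$
$X{\left(H,R \right)} = 17 H R$ ($X{\left(H,R \right)} = 8 H R + 9 H R = 17 H R$)
$Y{\left(s \right)} = - 7 s$
$Y{\left(71 \right)} + \left(-57 + X{\left(-5,3 \right)}\right) \left(-22\right) = \left(-7\right) 71 + \left(-57 + 17 \left(-5\right) 3\right) \left(-22\right) = -497 + \left(-57 - 255\right) \left(-22\right) = -497 - -6864 = -497 + 6864 = 6367$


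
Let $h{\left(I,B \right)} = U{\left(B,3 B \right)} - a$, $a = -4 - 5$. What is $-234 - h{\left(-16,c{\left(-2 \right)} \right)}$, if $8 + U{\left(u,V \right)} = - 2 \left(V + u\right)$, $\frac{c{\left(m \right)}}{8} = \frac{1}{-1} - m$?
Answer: $-171$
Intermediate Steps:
$c{\left(m \right)} = -8 - 8 m$ ($c{\left(m \right)} = 8 \left(\frac{1}{-1} - m\right) = 8 \left(-1 - m\right) = -8 - 8 m$)
$a = -9$
$U{\left(u,V \right)} = -8 - 2 V - 2 u$ ($U{\left(u,V \right)} = -8 - 2 \left(V + u\right) = -8 - \left(2 V + 2 u\right) = -8 - 2 V - 2 u$)
$h{\left(I,B \right)} = 1 - 8 B$ ($h{\left(I,B \right)} = \left(-8 - 2 \cdot 3 B - 2 B\right) - -9 = \left(-8 - 6 B - 2 B\right) + 9 = \left(-8 - 8 B\right) + 9 = 1 - 8 B$)
$-234 - h{\left(-16,c{\left(-2 \right)} \right)} = -234 - \left(1 - 8 \left(-8 - -16\right)\right) = -234 - \left(1 - 8 \left(-8 + 16\right)\right) = -234 - \left(1 - 64\right) = -234 - -63 = -234 + 63 = -171$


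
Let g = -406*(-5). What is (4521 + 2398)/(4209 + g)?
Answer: 407/367 ≈ 1.1090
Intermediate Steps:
g = 2030
(4521 + 2398)/(4209 + g) = (4521 + 2398)/(4209 + 2030) = 6919/6239 = 6919*(1/6239) = 407/367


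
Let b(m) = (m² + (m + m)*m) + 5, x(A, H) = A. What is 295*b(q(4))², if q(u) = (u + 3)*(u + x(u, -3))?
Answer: 26138347855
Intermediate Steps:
q(u) = 2*u*(3 + u) (q(u) = (u + 3)*(u + u) = (3 + u)*(2*u) = 2*u*(3 + u))
b(m) = 5 + 3*m² (b(m) = (m² + (2*m)*m) + 5 = (m² + 2*m²) + 5 = 3*m² + 5 = 5 + 3*m²)
295*b(q(4))² = 295*(5 + 3*(2*4*(3 + 4))²)² = 295*(5 + 3*(2*4*7)²)² = 295*(5 + 3*56²)² = 295*(5 + 3*3136)² = 295*(5 + 9408)² = 295*9413² = 295*88604569 = 26138347855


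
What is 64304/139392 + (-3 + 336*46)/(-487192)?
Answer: 56981191/132638022 ≈ 0.42960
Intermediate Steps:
64304/139392 + (-3 + 336*46)/(-487192) = 64304*(1/139392) + (-3 + 15456)*(-1/487192) = 4019/8712 + 15453*(-1/487192) = 4019/8712 - 15453/487192 = 56981191/132638022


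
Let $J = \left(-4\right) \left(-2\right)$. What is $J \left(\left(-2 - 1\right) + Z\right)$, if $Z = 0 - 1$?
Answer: $-32$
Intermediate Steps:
$J = 8$
$Z = -1$
$J \left(\left(-2 - 1\right) + Z\right) = 8 \left(\left(-2 - 1\right) - 1\right) = 8 \left(-3 - 1\right) = 8 \left(-4\right) = -32$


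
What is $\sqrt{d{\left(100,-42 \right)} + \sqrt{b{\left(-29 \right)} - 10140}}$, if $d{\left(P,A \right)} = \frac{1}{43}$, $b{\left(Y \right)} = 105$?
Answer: $\frac{\sqrt{43 + 5547 i \sqrt{1115}}}{43} \approx 7.0781 + 7.0764 i$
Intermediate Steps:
$d{\left(P,A \right)} = \frac{1}{43}$
$\sqrt{d{\left(100,-42 \right)} + \sqrt{b{\left(-29 \right)} - 10140}} = \sqrt{\frac{1}{43} + \sqrt{105 - 10140}} = \sqrt{\frac{1}{43} + \sqrt{-10035}} = \sqrt{\frac{1}{43} + 3 i \sqrt{1115}}$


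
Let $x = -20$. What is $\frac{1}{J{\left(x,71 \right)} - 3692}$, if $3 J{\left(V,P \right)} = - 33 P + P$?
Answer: $- \frac{3}{13348} \approx -0.00022475$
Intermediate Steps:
$J{\left(V,P \right)} = - \frac{32 P}{3}$ ($J{\left(V,P \right)} = \frac{- 33 P + P}{3} = \frac{\left(-32\right) P}{3} = - \frac{32 P}{3}$)
$\frac{1}{J{\left(x,71 \right)} - 3692} = \frac{1}{\left(- \frac{32}{3}\right) 71 - 3692} = \frac{1}{- \frac{2272}{3} - 3692} = \frac{1}{- \frac{13348}{3}} = - \frac{3}{13348}$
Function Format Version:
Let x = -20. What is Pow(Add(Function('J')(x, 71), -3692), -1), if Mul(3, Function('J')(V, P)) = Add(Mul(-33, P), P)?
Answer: Rational(-3, 13348) ≈ -0.00022475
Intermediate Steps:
Function('J')(V, P) = Mul(Rational(-32, 3), P) (Function('J')(V, P) = Mul(Rational(1, 3), Add(Mul(-33, P), P)) = Mul(Rational(1, 3), Mul(-32, P)) = Mul(Rational(-32, 3), P))
Pow(Add(Function('J')(x, 71), -3692), -1) = Pow(Add(Mul(Rational(-32, 3), 71), -3692), -1) = Pow(Add(Rational(-2272, 3), -3692), -1) = Pow(Rational(-13348, 3), -1) = Rational(-3, 13348)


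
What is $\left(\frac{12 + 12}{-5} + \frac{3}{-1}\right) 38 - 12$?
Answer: $- \frac{1542}{5} \approx -308.4$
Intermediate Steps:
$\left(\frac{12 + 12}{-5} + \frac{3}{-1}\right) 38 - 12 = \left(24 \left(- \frac{1}{5}\right) + 3 \left(-1\right)\right) 38 - 12 = \left(- \frac{24}{5} - 3\right) 38 - 12 = \left(- \frac{39}{5}\right) 38 - 12 = - \frac{1482}{5} - 12 = - \frac{1542}{5}$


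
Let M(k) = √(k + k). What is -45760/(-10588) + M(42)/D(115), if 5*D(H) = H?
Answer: 11440/2647 + 2*√21/23 ≈ 4.7204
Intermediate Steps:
M(k) = √2*√k (M(k) = √(2*k) = √2*√k)
D(H) = H/5
-45760/(-10588) + M(42)/D(115) = -45760/(-10588) + (√2*√42)/(((⅕)*115)) = -45760*(-1/10588) + (2*√21)/23 = 11440/2647 + (2*√21)*(1/23) = 11440/2647 + 2*√21/23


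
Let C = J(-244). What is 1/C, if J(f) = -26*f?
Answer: 1/6344 ≈ 0.00015763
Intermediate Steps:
C = 6344 (C = -26*(-244) = 6344)
1/C = 1/6344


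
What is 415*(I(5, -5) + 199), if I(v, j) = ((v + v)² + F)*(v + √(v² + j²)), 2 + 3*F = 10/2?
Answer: 292160 + 209575*√2 ≈ 5.8854e+5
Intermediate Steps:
F = 1 (F = -⅔ + (10/2)/3 = -⅔ + (10*(½))/3 = -⅔ + (⅓)*5 = -⅔ + 5/3 = 1)
I(v, j) = (1 + 4*v²)*(v + √(j² + v²)) (I(v, j) = ((v + v)² + 1)*(v + √(v² + j²)) = ((2*v)² + 1)*(v + √(j² + v²)) = (4*v² + 1)*(v + √(j² + v²)) = (1 + 4*v²)*(v + √(j² + v²)))
415*(I(5, -5) + 199) = 415*((5 + √((-5)² + 5²) + 4*5³ + 4*5²*√((-5)² + 5²)) + 199) = 415*((5 + √(25 + 25) + 4*125 + 4*25*√(25 + 25)) + 199) = 415*((5 + √50 + 500 + 4*25*√50) + 199) = 415*((5 + 5*√2 + 500 + 4*25*(5*√2)) + 199) = 415*((5 + 5*√2 + 500 + 500*√2) + 199) = 415*((505 + 505*√2) + 199) = 415*(704 + 505*√2) = 292160 + 209575*√2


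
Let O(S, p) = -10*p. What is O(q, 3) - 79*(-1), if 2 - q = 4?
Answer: 49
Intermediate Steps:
q = -2 (q = 2 - 1*4 = 2 - 4 = -2)
O(q, 3) - 79*(-1) = -10*3 - 79*(-1) = -30 + 79 = 49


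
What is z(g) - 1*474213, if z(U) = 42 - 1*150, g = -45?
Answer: -474321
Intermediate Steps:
z(U) = -108 (z(U) = 42 - 150 = -108)
z(g) - 1*474213 = -108 - 1*474213 = -108 - 474213 = -474321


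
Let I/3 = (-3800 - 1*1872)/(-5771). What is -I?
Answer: -17016/5771 ≈ -2.9485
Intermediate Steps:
I = 17016/5771 (I = 3*((-3800 - 1*1872)/(-5771)) = 3*((-3800 - 1872)*(-1/5771)) = 3*(-5672*(-1/5771)) = 3*(5672/5771) = 17016/5771 ≈ 2.9485)
-I = -1*17016/5771 = -17016/5771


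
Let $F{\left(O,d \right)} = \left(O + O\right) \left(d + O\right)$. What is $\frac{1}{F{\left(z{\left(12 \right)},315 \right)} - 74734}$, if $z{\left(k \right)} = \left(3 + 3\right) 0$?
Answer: $- \frac{1}{74734} \approx -1.3381 \cdot 10^{-5}$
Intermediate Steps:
$z{\left(k \right)} = 0$ ($z{\left(k \right)} = 6 \cdot 0 = 0$)
$F{\left(O,d \right)} = 2 O \left(O + d\right)$
$\frac{1}{F{\left(z{\left(12 \right)},315 \right)} - 74734} = \frac{1}{2 \cdot 0 \left(0 + 315\right) - 74734} = \frac{1}{2 \cdot 0 \cdot 315 - 74734} = \frac{1}{0 - 74734} = \frac{1}{-74734} = - \frac{1}{74734}$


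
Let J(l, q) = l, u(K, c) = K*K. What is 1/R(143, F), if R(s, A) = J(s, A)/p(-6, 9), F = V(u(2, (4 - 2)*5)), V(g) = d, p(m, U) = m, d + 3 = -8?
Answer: -6/143 ≈ -0.041958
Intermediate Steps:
d = -11 (d = -3 - 8 = -11)
u(K, c) = K**2
V(g) = -11
F = -11
R(s, A) = -s/6 (R(s, A) = s/(-6) = s*(-1/6) = -s/6)
1/R(143, F) = 1/(-1/6*143) = 1/(-143/6) = -6/143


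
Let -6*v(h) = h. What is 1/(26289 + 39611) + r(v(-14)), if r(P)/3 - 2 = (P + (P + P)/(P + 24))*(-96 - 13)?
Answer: -4242707821/5206100 ≈ -814.95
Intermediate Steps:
v(h) = -h/6
r(P) = 6 - 327*P - 654*P/(24 + P) (r(P) = 6 + 3*((P + (P + P)/(P + 24))*(-96 - 13)) = 6 + 3*((P + (2*P)/(24 + P))*(-109)) = 6 + 3*((P + 2*P/(24 + P))*(-109)) = 6 + 3*(-109*P - 218*P/(24 + P)) = 6 + (-327*P - 654*P/(24 + P)) = 6 - 327*P - 654*P/(24 + P))
1/(26289 + 39611) + r(v(-14)) = 1/(26289 + 39611) + 3*(48 - (-472)*(-14) - 109*(-1/6*(-14))**2)/(24 - 1/6*(-14)) = 1/65900 + 3*(48 - 2832*7/3 - 109*(7/3)**2)/(24 + 7/3) = 1/65900 + 3*(48 - 6608 - 109*49/9)/(79/3) = 1/65900 + 3*(3/79)*(48 - 6608 - 5341/9) = 1/65900 + 3*(3/79)*(-64381/9) = 1/65900 - 64381/79 = -4242707821/5206100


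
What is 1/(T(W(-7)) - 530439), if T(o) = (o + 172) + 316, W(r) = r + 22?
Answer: -1/529936 ≈ -1.8870e-6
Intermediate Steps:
W(r) = 22 + r
T(o) = 488 + o (T(o) = (172 + o) + 316 = 488 + o)
1/(T(W(-7)) - 530439) = 1/((488 + (22 - 7)) - 530439) = 1/((488 + 15) - 530439) = 1/(503 - 530439) = 1/(-529936) = -1/529936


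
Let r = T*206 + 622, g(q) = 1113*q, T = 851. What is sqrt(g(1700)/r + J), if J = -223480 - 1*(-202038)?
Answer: I*sqrt(41456950233658)/43982 ≈ 146.39*I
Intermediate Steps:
r = 175928 (r = 851*206 + 622 = 175306 + 622 = 175928)
J = -21442 (J = -223480 + 202038 = -21442)
sqrt(g(1700)/r + J) = sqrt((1113*1700)/175928 - 21442) = sqrt(1892100*(1/175928) - 21442) = sqrt(473025/43982 - 21442) = sqrt(-942589019/43982) = I*sqrt(41456950233658)/43982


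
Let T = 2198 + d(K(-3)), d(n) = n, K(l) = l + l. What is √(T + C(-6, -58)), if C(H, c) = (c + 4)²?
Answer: 2*√1277 ≈ 71.470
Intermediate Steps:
K(l) = 2*l
T = 2192 (T = 2198 + 2*(-3) = 2198 - 6 = 2192)
C(H, c) = (4 + c)²
√(T + C(-6, -58)) = √(2192 + (4 - 58)²) = √(2192 + (-54)²) = √(2192 + 2916) = √5108 = 2*√1277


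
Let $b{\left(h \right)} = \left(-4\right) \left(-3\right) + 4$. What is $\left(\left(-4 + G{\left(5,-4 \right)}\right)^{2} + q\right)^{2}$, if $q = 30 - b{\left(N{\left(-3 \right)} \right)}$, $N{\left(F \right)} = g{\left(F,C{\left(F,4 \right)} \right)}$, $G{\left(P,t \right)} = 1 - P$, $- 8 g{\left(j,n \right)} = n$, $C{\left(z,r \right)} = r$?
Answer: $6084$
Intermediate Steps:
$g{\left(j,n \right)} = - \frac{n}{8}$
$N{\left(F \right)} = - \frac{1}{2}$ ($N{\left(F \right)} = \left(- \frac{1}{8}\right) 4 = - \frac{1}{2}$)
$b{\left(h \right)} = 16$ ($b{\left(h \right)} = 12 + 4 = 16$)
$q = 14$ ($q = 30 - 16 = 14$)
$\left(\left(-4 + G{\left(5,-4 \right)}\right)^{2} + q\right)^{2} = \left(\left(-4 + \left(1 - 5\right)\right)^{2} + 14\right)^{2} = \left(\left(-4 - 4\right)^{2} + 14\right)^{2} = \left(\left(-8\right)^{2} + 14\right)^{2} = \left(64 + 14\right)^{2} = 78^{2} = 6084$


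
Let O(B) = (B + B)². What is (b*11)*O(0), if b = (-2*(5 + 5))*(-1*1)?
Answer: 0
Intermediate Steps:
O(B) = 4*B² (O(B) = (2*B)² = 4*B²)
b = 20 (b = -2*10*(-1) = -20*(-1) = 20)
(b*11)*O(0) = (20*11)*(4*0²) = 220*(4*0) = 220*0 = 0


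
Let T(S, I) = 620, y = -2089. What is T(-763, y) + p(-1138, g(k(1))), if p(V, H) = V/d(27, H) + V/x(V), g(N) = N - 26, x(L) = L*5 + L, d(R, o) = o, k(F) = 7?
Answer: 77527/114 ≈ 680.06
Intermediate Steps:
x(L) = 6*L (x(L) = 5*L + L = 6*L)
g(N) = -26 + N
p(V, H) = ⅙ + V/H (p(V, H) = V/H + V/((6*V)) = V/H + V*(1/(6*V)) = V/H + ⅙ = ⅙ + V/H)
T(-763, y) + p(-1138, g(k(1))) = 620 + (-1138 + (-26 + 7)/6)/(-26 + 7) = 620 + (-1138 + (⅙)*(-19))/(-19) = 620 - (-1138 - 19/6)/19 = 620 - 1/19*(-6847/6) = 620 + 6847/114 = 77527/114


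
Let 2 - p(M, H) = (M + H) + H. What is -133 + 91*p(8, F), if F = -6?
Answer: 413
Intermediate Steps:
p(M, H) = 2 - M - 2*H (p(M, H) = 2 - ((M + H) + H) = 2 - ((H + M) + H) = 2 - (M + 2*H) = 2 + (-M - 2*H) = 2 - M - 2*H)
-133 + 91*p(8, F) = -133 + 91*(2 - 1*8 - 2*(-6)) = -133 + 91*(2 - 8 + 12) = -133 + 91*6 = -133 + 546 = 413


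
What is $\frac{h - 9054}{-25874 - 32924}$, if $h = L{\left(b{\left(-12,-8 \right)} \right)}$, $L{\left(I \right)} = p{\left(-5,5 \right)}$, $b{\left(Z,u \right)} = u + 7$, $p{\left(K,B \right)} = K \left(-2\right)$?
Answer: $\frac{4522}{29399} \approx 0.15381$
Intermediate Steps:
$p{\left(K,B \right)} = - 2 K$
$b{\left(Z,u \right)} = 7 + u$
$L{\left(I \right)} = 10$ ($L{\left(I \right)} = \left(-2\right) \left(-5\right) = 10$)
$h = 10$
$\frac{h - 9054}{-25874 - 32924} = \frac{10 - 9054}{-25874 - 32924} = - \frac{9044}{-58798} = \left(-9044\right) \left(- \frac{1}{58798}\right) = \frac{4522}{29399}$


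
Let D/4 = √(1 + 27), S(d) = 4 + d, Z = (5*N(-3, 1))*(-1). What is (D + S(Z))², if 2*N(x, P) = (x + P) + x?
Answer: 2881/4 + 264*√7 ≈ 1418.7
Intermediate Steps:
N(x, P) = x + P/2 (N(x, P) = ((x + P) + x)/2 = ((P + x) + x)/2 = (P + 2*x)/2 = x + P/2)
Z = 25/2 (Z = (5*(-3 + (½)*1))*(-1) = (5*(-3 + ½))*(-1) = (5*(-5/2))*(-1) = -25/2*(-1) = 25/2 ≈ 12.500)
D = 8*√7 (D = 4*√(1 + 27) = 4*√28 = 4*(2*√7) = 8*√7 ≈ 21.166)
(D + S(Z))² = (8*√7 + (4 + 25/2))² = (8*√7 + 33/2)² = (33/2 + 8*√7)²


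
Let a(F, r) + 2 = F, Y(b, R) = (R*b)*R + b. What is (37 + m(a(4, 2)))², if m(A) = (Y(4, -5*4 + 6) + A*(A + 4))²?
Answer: 409647361369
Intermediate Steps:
Y(b, R) = b + b*R² (Y(b, R) = b*R² + b = b + b*R²)
a(F, r) = -2 + F
m(A) = (788 + A*(4 + A))² (m(A) = (4*(1 + (-5*4 + 6)²) + A*(A + 4))² = (4*(1 + (-20 + 6)²) + A*(4 + A))² = (4*(1 + (-14)²) + A*(4 + A))² = (4*(1 + 196) + A*(4 + A))² = (4*197 + A*(4 + A))² = (788 + A*(4 + A))²)
(37 + m(a(4, 2)))² = (37 + (788 + (-2 + 4)² + 4*(-2 + 4))²)² = (37 + (788 + 2² + 4*2)²)² = (37 + (788 + 4 + 8)²)² = (37 + 800²)² = (37 + 640000)² = 640037² = 409647361369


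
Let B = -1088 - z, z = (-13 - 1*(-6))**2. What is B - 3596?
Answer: -4733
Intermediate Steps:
z = 49 (z = (-13 + 6)**2 = (-7)**2 = 49)
B = -1137 (B = -1088 - 1*49 = -1088 - 49 = -1137)
B - 3596 = -1137 - 3596 = -4733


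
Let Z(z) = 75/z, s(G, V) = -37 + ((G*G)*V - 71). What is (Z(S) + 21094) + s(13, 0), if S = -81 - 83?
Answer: 3441629/164 ≈ 20986.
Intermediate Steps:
s(G, V) = -108 + V*G**2 (s(G, V) = -37 + (G**2*V - 71) = -37 + (V*G**2 - 71) = -37 + (-71 + V*G**2) = -108 + V*G**2)
S = -164
(Z(S) + 21094) + s(13, 0) = (75/(-164) + 21094) + (-108 + 0*13**2) = (75*(-1/164) + 21094) + (-108 + 0*169) = (-75/164 + 21094) + (-108 + 0) = 3459341/164 - 108 = 3441629/164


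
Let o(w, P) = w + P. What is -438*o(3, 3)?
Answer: -2628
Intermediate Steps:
o(w, P) = P + w
-438*o(3, 3) = -438*(3 + 3) = -438*6 = -2628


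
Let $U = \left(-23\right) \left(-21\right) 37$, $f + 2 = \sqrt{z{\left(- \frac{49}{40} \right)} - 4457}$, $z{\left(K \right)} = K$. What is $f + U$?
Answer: $17869 + \frac{i \sqrt{1783290}}{20} \approx 17869.0 + 66.77 i$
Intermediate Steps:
$f = -2 + \frac{i \sqrt{1783290}}{20}$ ($f = -2 + \sqrt{- \frac{49}{40} - 4457} = -2 + \sqrt{- \frac{178329}{40}} = -2 + \frac{i \sqrt{1783290}}{20} \approx -2.0 + 66.77 i$)
$U = 17871$ ($U = 483 \cdot 37 = 17871$)
$f + U = \left(-2 + \frac{i \sqrt{1783290}}{20}\right) + 17871 = 17869 + \frac{i \sqrt{1783290}}{20}$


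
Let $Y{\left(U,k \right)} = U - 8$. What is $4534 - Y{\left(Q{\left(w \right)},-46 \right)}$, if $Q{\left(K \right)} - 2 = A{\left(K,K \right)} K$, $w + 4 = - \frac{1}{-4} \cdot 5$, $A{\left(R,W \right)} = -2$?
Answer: $\frac{9069}{2} \approx 4534.5$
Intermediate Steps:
$w = - \frac{11}{4}$ ($w = -4 + - \frac{1}{-4} \cdot 5 = -4 + \left(-1\right) \left(- \frac{1}{4}\right) 5 = -4 + \frac{1}{4} \cdot 5 = -4 + \frac{5}{4} = - \frac{11}{4} \approx -2.75$)
$Q{\left(K \right)} = 2 - 2 K$
$Y{\left(U,k \right)} = -8 + U$
$4534 - Y{\left(Q{\left(w \right)},-46 \right)} = 4534 - \left(-8 + \left(2 - - \frac{11}{2}\right)\right) = 4534 - \left(-8 + \left(2 + \frac{11}{2}\right)\right) = 4534 - \left(-8 + \frac{15}{2}\right) = 4534 - - \frac{1}{2} = 4534 + \frac{1}{2} = \frac{9069}{2}$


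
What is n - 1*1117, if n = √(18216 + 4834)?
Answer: -1117 + 5*√922 ≈ -965.18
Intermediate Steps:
n = 5*√922 (n = √23050 = 5*√922 ≈ 151.82)
n - 1*1117 = 5*√922 - 1*1117 = 5*√922 - 1117 = -1117 + 5*√922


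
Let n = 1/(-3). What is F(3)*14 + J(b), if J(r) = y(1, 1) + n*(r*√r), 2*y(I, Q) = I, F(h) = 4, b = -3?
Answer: 113/2 + I*√3 ≈ 56.5 + 1.732*I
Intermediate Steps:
n = -⅓ ≈ -0.33333
y(I, Q) = I/2
J(r) = ½ - r^(3/2)/3 (J(r) = (½)*1 - r*√r/3 = ½ - r^(3/2)/3)
F(3)*14 + J(b) = 4*14 + (½ - (-1)*I*√3) = 56 + (½ - (-1)*I*√3) = 56 + (½ + I*√3) = 113/2 + I*√3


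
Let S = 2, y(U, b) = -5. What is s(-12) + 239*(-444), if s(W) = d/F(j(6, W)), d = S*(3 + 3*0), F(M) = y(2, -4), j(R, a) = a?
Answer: -530586/5 ≈ -1.0612e+5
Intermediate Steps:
F(M) = -5
d = 6 (d = 2*(3 + 3*0) = 2*(3 + 0) = 2*3 = 6)
s(W) = -6/5 (s(W) = 6/(-5) = 6*(-⅕) = -6/5)
s(-12) + 239*(-444) = -6/5 + 239*(-444) = -6/5 - 106116 = -530586/5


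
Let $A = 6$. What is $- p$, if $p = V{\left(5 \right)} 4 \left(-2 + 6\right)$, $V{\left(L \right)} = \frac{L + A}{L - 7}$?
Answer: $88$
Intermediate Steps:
$V{\left(L \right)} = \frac{6 + L}{-7 + L}$ ($V{\left(L \right)} = \frac{L + 6}{L - 7} = \frac{6 + L}{L - 7} = \frac{6 + L}{-7 + L}$)
$p = -88$ ($p = \frac{6 + 5}{-7 + 5} \cdot 4 \left(-2 + 6\right) = \frac{1}{-2} \cdot 11 \cdot 4 \cdot 4 = \left(- \frac{1}{2}\right) 11 \cdot 4 \cdot 4 = \left(- \frac{11}{2}\right) 4 \cdot 4 = \left(-22\right) 4 = -88$)
$- p = \left(-1\right) \left(-88\right) = 88$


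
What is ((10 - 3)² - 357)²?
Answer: 94864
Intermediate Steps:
((10 - 3)² - 357)² = (7² - 357)² = (49 - 357)² = (-308)² = 94864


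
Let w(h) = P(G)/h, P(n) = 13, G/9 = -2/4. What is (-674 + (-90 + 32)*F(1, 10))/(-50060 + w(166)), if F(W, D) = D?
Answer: 208164/8309947 ≈ 0.025050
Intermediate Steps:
G = -9/2 (G = 9*(-2/4) = 9*(-2*¼) = 9*(-½) = -9/2 ≈ -4.5000)
w(h) = 13/h
(-674 + (-90 + 32)*F(1, 10))/(-50060 + w(166)) = (-674 + (-90 + 32)*10)/(-50060 + 13/166) = (-674 - 58*10)/(-50060 + 13*(1/166)) = (-674 - 580)/(-50060 + 13/166) = -1254/(-8309947/166) = -1254*(-166/8309947) = 208164/8309947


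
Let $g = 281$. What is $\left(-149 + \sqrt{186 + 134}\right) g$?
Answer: $-41869 + 2248 \sqrt{5} \approx -36842.0$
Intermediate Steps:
$\left(-149 + \sqrt{186 + 134}\right) g = \left(-149 + \sqrt{186 + 134}\right) 281 = \left(-149 + \sqrt{320}\right) 281 = \left(-149 + 8 \sqrt{5}\right) 281 = -41869 + 2248 \sqrt{5}$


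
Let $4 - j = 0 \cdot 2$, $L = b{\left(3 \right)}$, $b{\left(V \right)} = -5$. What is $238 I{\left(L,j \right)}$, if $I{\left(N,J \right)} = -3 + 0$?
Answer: $-714$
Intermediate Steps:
$L = -5$
$j = 4$ ($j = 4 - 0 \cdot 2 = 4 - 0 = 4 + 0 = 4$)
$I{\left(N,J \right)} = -3$
$238 I{\left(L,j \right)} = 238 \left(-3\right) = -714$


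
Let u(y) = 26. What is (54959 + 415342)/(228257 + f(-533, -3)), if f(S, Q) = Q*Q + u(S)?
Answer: 470301/228292 ≈ 2.0601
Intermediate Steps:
f(S, Q) = 26 + Q² (f(S, Q) = Q*Q + 26 = Q² + 26 = 26 + Q²)
(54959 + 415342)/(228257 + f(-533, -3)) = (54959 + 415342)/(228257 + (26 + (-3)²)) = 470301/(228257 + (26 + 9)) = 470301/(228257 + 35) = 470301/228292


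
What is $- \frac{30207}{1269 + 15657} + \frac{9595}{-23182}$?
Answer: $- \frac{71888637}{32698211} \approx -2.1986$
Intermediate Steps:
$- \frac{30207}{1269 + 15657} + \frac{9595}{-23182} = - \frac{30207}{16926} + 9595 \left(- \frac{1}{23182}\right) = \left(-30207\right) \frac{1}{16926} - \frac{9595}{23182} = - \frac{10069}{5642} - \frac{9595}{23182} = - \frac{71888637}{32698211}$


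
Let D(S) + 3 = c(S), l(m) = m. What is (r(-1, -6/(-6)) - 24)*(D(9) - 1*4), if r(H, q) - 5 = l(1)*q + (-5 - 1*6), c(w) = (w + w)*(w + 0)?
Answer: -4495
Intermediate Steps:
c(w) = 2*w² (c(w) = (2*w)*w = 2*w²)
r(H, q) = -6 + q (r(H, q) = 5 + (1*q + (-5 - 1*6)) = 5 + (q + (-5 - 6)) = 5 + (q - 11) = 5 + (-11 + q) = -6 + q)
D(S) = -3 + 2*S²
(r(-1, -6/(-6)) - 24)*(D(9) - 1*4) = ((-6 - 6/(-6)) - 24)*((-3 + 2*9²) - 1*4) = ((-6 - 6*(-⅙)) - 24)*((-3 + 2*81) - 4) = ((-6 + 1) - 24)*((-3 + 162) - 4) = (-5 - 24)*(159 - 4) = -29*155 = -4495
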